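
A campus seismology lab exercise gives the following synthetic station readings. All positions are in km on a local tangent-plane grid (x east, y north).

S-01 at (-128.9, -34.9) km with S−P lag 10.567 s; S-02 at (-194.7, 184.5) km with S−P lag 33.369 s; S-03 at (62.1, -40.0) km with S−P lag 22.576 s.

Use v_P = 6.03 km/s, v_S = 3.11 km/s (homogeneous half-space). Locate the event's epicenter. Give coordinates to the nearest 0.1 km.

-75.2 km east, 6.6 km north

Distance from S−P lag: d = Δt · v_P v_S / (v_P − v_S) = Δt · (6.03·3.11)/(6.03−3.11) ≈ 6.4224·Δt.
So d_S-01 = 67.87, d_S-02 = 214.31, d_S-03 = 144.99 km.
Circle about each station: (x + 128.9)² + (y + 34.9)² = 67.87²; (x + 194.7)² + (y − 184.5)² = 214.31²; (x − 62.1)² + (y + 40.0)² = 144.99².
Subtracting the S-01 equation from the S-02 and S-03 equations removes the quadratic terms:
-131.6 x + 438.8 y = 12792.68
382.0 x − 10.2 y = -28792.57
Solving the 2×2 system: x ≈ -75.2, y ≈ 6.6 km.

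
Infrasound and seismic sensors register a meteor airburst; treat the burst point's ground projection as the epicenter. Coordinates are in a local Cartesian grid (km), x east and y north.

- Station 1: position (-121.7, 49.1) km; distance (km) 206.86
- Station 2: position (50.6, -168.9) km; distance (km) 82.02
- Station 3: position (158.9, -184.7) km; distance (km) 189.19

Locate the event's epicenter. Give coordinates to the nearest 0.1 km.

-23.0 km east, -132.7 km north

Circle about each station: (x + 121.7)² + (y − 49.1)² = 206.86²; (x − 50.6)² + (y + 168.9)² = 82.02²; (x − 158.9)² + (y + 184.7)² = 189.19².
Subtracting pairs of circle equations eliminates x²+y² and gives linear equations (the radical axes):
344.6 x − 436.0 y = 49929.65
561.2 x − 467.6 y = 49139.80
Solving the 2×2 system: x ≈ -23.0, y ≈ -132.7 km.
Check against Station 1 (with the unrounded x, y): √((x + 121.7)²+(y − 49.1)²) = 206.86 ≈ 206.86 km. ✓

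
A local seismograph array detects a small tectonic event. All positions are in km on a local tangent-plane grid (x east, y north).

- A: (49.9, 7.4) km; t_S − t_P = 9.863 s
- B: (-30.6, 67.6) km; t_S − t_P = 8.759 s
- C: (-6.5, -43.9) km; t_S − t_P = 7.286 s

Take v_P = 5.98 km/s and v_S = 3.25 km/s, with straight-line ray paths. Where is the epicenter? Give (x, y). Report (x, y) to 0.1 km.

-20.3 km east, 6.1 km north

Distance from S−P lag: d = Δt · v_P v_S / (v_P − v_S) = Δt · (5.98·3.25)/(5.98−3.25) ≈ 7.1190·Δt.
So d_A = 70.22, d_B = 62.36, d_C = 51.87 km.
Circle about each station: (x − 49.9)² + (y − 7.4)² = 70.22²; (x + 30.6)² + (y − 67.6)² = 62.36²; (x + 6.5)² + (y + 43.9)² = 51.87².
Subtracting the A equation from the B and C equations removes the quadratic terms:
-161.0 x + 120.4 y = 4003.43
-112.8 x − 102.6 y = 1665.04
Solving the 2×2 system: x ≈ -20.3, y ≈ 6.1 km.
Check against A (with the unrounded x, y): √((x − 49.9)²+(y − 7.4)²) = 70.22 ≈ 70.22 km. ✓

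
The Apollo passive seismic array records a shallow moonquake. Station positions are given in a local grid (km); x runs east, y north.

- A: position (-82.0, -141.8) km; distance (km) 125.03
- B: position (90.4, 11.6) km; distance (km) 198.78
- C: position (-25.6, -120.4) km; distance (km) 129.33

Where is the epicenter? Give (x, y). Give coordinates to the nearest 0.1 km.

Circle about each station: (x + 82.0)² + (y + 141.8)² = 125.03²; (x − 90.4)² + (y − 11.6)² = 198.78²; (x + 25.6)² + (y + 120.4)² = 129.33².
Subtracting the A equation from the B and C equations removes the quadratic terms:
344.8 x + 306.8 y = -42405.51
112.8 x + 42.8 y = -12773.47
Solving the 2×2 system: x ≈ -106.0, y ≈ -19.1 km.
Check against A (with the unrounded x, y): √((x + 82.0)²+(y + 141.8)²) = 125.03 ≈ 125.03 km. ✓

-106.0 km east, -19.1 km north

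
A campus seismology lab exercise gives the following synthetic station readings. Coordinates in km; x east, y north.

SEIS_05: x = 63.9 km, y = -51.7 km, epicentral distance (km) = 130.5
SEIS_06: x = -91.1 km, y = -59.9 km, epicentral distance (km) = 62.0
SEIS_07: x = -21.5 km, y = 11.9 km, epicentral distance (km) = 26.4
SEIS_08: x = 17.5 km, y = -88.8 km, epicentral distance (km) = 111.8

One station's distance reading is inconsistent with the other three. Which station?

SEIS_07

Solve using three stations at a time. Using SEIS_05, SEIS_06, SEIS_08 (subtract circle equations pairwise → linear system) gives (x, y) ≈ (-58.7, -7.0).
Distances from that point to each station vs reported:
  SEIS_05: calculated 130.5 vs reported 130.5 → residual 0.0 km
  SEIS_06: calculated 62.0 vs reported 62.0 → residual 0.0 km
  SEIS_07: calculated 41.7 vs reported 26.4 → residual 15.3 km
  SEIS_08: calculated 111.8 vs reported 111.8 → residual 0.0 km
SEIS_05, SEIS_06, SEIS_08 are mutually consistent (residuals ≈ 0); SEIS_07 is off by 15.3 km.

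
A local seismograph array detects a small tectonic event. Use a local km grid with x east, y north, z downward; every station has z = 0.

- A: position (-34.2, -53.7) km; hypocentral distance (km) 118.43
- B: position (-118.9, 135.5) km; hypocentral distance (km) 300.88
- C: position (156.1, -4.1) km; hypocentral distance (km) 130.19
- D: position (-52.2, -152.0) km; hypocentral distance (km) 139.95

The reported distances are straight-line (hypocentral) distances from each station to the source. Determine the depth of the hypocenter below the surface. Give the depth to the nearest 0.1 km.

36.1 km

Each station gives a sphere (x−x_i)² + (y−y_i)² + z² = d_i² (stations at z=0).
Subtracting the A sphere from B and C: z² cancels, leaving linear equations in x and y:
-169.4 x + 378.4 y = -48058.98
380.6 x + 99.2 y = 17406.92
Solving: x ≈ 70.601, y ≈ -95.400 km (keep extra digits for the depth step; rounded: 70.6, -95.4).
Then from the A sphere: z² = 118.43² − (x + 34.2)² − (y + 53.7)² with x = 70.601, y = -95.400, so z ≈ 36.104 ≈ 36.1 km.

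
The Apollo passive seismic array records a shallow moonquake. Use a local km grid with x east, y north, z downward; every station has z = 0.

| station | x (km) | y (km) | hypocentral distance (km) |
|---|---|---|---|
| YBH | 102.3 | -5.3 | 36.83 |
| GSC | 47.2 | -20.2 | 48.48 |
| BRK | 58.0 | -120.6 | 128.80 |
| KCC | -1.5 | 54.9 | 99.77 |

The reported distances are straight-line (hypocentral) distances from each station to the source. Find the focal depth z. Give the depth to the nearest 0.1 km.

z ≈ 27.5 km

Each station gives a sphere (x−x_i)² + (y−y_i)² + z² = d_i² (stations at z=0).
Subtracting the YBH sphere from GSC and BRK: z² cancels, leaving linear equations in x and y:
-110.2 x − 29.8 y = -8851.36
-88.6 x − 230.6 y = -7818.01
Solving: x ≈ 79.403, y ≈ 3.395 km (keep extra digits for the depth step; rounded: 79.4, 3.4).
Then from the YBH sphere: z² = 36.83² − (x − 102.3)² − (y + 5.3)² with x = 79.403, y = 3.395, so z ≈ 27.506 ≈ 27.5 km.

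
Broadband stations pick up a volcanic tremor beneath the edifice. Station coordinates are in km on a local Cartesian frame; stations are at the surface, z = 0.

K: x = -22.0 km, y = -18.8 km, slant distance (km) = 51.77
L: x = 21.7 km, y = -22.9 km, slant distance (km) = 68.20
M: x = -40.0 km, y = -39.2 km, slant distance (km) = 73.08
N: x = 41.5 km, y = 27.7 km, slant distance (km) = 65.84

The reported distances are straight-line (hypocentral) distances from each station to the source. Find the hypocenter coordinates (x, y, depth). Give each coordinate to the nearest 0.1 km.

Each station gives a sphere (x−x_i)² + (y−y_i)² + z² = d_i² (stations at z=0).
Subtracting the K sphere from L and M: z² cancels, leaving linear equations in x and y:
87.4 x − 8.2 y = -1813.25
-36.0 x − 40.8 y = -361.35
Solving: x ≈ -18.393, y ≈ 25.086 km (keep extra digits for the depth step; rounded: -18.4, 25.1).
Then from the K sphere: z² = 51.77² − (x + 22.0)² − (y + 18.8)² with x = -18.393, y = 25.086, so z ≈ 27.224 ≈ 27.2 km.

x ≈ -18.4 km, y ≈ 25.1 km, depth ≈ 27.2 km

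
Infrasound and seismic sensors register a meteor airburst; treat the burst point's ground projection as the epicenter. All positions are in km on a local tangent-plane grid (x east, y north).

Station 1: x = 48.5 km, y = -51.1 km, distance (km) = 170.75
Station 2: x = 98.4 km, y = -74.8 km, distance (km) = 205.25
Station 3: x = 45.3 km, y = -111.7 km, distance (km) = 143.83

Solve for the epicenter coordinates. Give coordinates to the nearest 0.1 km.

-94.9 km east, -143.8 km north

Circle about each station: (x − 48.5)² + (y + 51.1)² = 170.75²; (x − 98.4)² + (y + 74.8)² = 205.25²; (x − 45.3)² + (y + 111.7)² = 143.83².
Subtracting the Station 1 equation from the Station 2 and Station 3 equations removes the quadratic terms:
99.8 x − 47.4 y = -2657.86
-6.4 x − 121.2 y = 18034.01
Solving the 2×2 system: x ≈ -94.9, y ≈ -143.8 km.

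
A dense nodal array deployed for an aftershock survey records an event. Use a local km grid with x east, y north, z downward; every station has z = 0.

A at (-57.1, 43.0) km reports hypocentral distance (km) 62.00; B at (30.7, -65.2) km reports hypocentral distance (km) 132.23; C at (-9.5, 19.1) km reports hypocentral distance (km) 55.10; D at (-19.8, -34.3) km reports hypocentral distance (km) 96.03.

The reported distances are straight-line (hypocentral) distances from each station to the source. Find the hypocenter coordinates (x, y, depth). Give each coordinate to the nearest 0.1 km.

Each station gives a sphere (x−x_i)² + (y−y_i)² + z² = d_i² (stations at z=0).
Subtracting the A sphere from B and C: z² cancels, leaving linear equations in x and y:
175.6 x − 216.4 y = -13556.65
95.2 x − 47.8 y = -3846.36
Solving: x ≈ -15.101, y ≈ 50.393 km (keep extra digits for the depth step; rounded: -15.1, 50.4).
Then from the A sphere: z² = 62.00² − (x + 57.1)² − (y − 43.0)² with x = -15.101, y = 50.393, so z ≈ 45.005 ≈ 45.0 km.
Check against D (with the unrounded solution): distance 96.02 ≈ 96.03 km. ✓

(-15.1, 50.4, 45.0)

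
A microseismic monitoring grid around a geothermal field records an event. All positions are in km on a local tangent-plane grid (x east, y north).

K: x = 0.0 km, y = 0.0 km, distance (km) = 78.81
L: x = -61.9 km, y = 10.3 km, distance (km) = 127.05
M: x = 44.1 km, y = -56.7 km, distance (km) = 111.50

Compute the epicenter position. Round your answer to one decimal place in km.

(57.4, 54.0)

Circle about each station: x² + y² = 78.81²; (x + 61.9)² + (y − 10.3)² = 127.05²; (x − 44.1)² + (y + 56.7)² = 111.50².
Subtracting pairs of circle equations eliminates x²+y² and gives linear equations (the radical axes):
-123.8 x + 20.6 y = -5992.99
88.2 x − 113.4 y = -1061.53
Solving the 2×2 system: x ≈ 57.4, y ≈ 54.0 km.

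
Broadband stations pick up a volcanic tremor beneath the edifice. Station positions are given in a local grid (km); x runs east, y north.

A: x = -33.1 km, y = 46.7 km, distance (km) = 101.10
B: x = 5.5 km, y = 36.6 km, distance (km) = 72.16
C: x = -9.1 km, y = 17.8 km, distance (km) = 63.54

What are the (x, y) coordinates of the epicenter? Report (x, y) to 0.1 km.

32.3 km east, -30.4 km north

Circle about each station: (x + 33.1)² + (y − 46.7)² = 101.10²; (x − 5.5)² + (y − 36.6)² = 72.16²; (x + 9.1)² + (y − 17.8)² = 63.54².
Subtracting pairs of circle equations eliminates x²+y² and gives linear equations (the radical axes):
77.2 x − 20.2 y = 3107.45
48.0 x − 57.8 y = 3307.03
Solving the 2×2 system: x ≈ 32.3, y ≈ -30.4 km.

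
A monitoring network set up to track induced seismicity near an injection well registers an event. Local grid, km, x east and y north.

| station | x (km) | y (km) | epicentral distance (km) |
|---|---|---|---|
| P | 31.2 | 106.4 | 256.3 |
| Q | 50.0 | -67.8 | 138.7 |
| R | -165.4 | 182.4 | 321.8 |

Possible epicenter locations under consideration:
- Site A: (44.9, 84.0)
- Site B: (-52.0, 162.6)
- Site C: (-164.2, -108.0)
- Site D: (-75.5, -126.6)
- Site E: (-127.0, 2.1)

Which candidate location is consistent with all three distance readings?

Site D

For each candidate, compare |candidate − station| to the reported distance:
Site A: residuals P 230.0, Q 13.2, R 89.6 → max 230.0 km
Site B: residuals P 155.9, Q 113.3, R 206.7 → max 206.7 km
Site C: residuals P 33.8, Q 79.2, R 31.4 → max 79.2 km
Site D: residuals P 0.0, Q 0.1, R 0.0 → max 0.1 km
Site E: residuals P 66.8, Q 51.6, R 137.5 → max 137.5 km
Only Site D has all residuals ≈ 0.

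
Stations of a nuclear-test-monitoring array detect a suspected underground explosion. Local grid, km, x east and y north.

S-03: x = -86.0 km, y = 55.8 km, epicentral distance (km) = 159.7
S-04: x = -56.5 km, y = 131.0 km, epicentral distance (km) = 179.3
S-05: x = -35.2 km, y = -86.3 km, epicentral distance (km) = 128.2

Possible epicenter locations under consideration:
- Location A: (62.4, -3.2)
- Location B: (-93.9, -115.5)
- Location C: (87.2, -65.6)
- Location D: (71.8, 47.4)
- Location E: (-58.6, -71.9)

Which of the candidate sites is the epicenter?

For each candidate, compare |candidate − station| to the reported distance:
Location A: residuals S-03 0.0, S-04 0.0, S-05 0.0 → max 0.0 km
Location B: residuals S-03 11.8, S-04 70.0, S-05 62.6 → max 70.0 km
Location C: residuals S-03 51.8, S-04 64.2, S-05 4.1 → max 64.2 km
Location D: residuals S-03 1.7, S-04 26.2, S-05 43.0 → max 43.0 km
Location E: residuals S-03 29.1, S-04 23.6, S-05 100.7 → max 100.7 km
Only Location A has all residuals ≈ 0.

Location A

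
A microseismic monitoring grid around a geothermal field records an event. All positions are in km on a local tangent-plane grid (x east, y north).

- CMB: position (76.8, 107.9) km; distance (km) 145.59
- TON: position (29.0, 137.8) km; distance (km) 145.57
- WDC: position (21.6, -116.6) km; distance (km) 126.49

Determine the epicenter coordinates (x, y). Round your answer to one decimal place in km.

Circle about each station: (x − 76.8)² + (y − 107.9)² = 145.59²; (x − 29.0)² + (y − 137.8)² = 145.57²; (x − 21.6)² + (y + 116.6)² = 126.49².
Subtracting the CMB equation from the TON and WDC equations removes the quadratic terms:
-95.6 x + 59.8 y = 2295.01
-110.4 x − 449.0 y = 1718.20
Solving the 2×2 system: x ≈ -22.9, y ≈ 1.8 km.
Check against CMB (with the unrounded x, y): √((x − 76.8)²+(y − 107.9)²) = 145.58 ≈ 145.59 km. ✓

(-22.9, 1.8)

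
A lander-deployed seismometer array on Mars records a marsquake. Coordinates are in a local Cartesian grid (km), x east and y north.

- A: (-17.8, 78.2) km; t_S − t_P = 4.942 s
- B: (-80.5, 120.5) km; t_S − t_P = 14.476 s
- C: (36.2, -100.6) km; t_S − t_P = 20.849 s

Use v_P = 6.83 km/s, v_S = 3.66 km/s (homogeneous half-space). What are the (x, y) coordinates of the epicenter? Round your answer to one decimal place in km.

Distance from S−P lag: d = Δt · v_P v_S / (v_P − v_S) = Δt · (6.83·3.66)/(6.83−3.66) ≈ 7.8857·Δt.
So d_A = 38.97, d_B = 114.15, d_C = 164.41 km.
Circle about each station: (x + 17.8)² + (y − 78.2)² = 38.97²; (x + 80.5)² + (y − 120.5)² = 114.15²; (x − 36.2)² + (y + 100.6)² = 164.41².
Subtracting the A equation from the B and C equations removes the quadratic terms:
-125.4 x + 84.6 y = 3056.86
108.0 x − 357.6 y = -20513.27
Solving the 2×2 system: x ≈ 18.0, y ≈ 62.8 km.
Check against A (with the unrounded x, y): √((x + 17.8)²+(y − 78.2)²) = 38.96 ≈ 38.97 km. ✓

(18.0, 62.8)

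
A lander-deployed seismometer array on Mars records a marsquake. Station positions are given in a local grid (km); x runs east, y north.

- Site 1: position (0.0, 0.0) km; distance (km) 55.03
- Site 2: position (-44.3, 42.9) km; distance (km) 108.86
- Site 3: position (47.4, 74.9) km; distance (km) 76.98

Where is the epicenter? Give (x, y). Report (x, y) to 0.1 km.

55.0 km east, -1.7 km north

Circle about each station: x² + y² = 55.03²; (x + 44.3)² + (y − 42.9)² = 108.86²; (x − 47.4)² + (y − 74.9)² = 76.98².
Subtracting pairs of circle equations eliminates x²+y² and gives linear equations (the radical axes):
-88.6 x + 85.8 y = -5019.30
94.8 x + 149.8 y = 4959.15
Solving the 2×2 system: x ≈ 55.0, y ≈ -1.7 km.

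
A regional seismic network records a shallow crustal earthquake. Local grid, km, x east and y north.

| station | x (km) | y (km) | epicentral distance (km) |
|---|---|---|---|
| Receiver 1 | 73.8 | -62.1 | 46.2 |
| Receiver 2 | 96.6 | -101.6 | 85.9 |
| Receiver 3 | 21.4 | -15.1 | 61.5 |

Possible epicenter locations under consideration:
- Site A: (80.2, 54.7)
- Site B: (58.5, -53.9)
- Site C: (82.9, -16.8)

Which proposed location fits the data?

Site C

For each candidate, compare |candidate − station| to the reported distance:
Site A: residuals Receiver 1 70.8, Receiver 2 71.3, Receiver 3 29.8 → max 71.3 km
Site B: residuals Receiver 1 28.8, Receiver 2 24.9, Receiver 3 7.8 → max 28.8 km
Site C: residuals Receiver 1 0.0, Receiver 2 0.0, Receiver 3 0.0 → max 0.0 km
Only Site C has all residuals ≈ 0.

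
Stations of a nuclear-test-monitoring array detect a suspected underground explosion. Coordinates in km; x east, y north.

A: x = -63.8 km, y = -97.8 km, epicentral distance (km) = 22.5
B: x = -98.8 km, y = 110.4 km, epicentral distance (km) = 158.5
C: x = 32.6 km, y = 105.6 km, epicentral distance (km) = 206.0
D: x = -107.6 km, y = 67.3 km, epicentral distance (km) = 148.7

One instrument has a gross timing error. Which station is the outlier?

Solve using three stations at a time. Using A, C, D (subtract circle equations pairwise → linear system) gives (x, y) ≈ (-65.8, -75.4).
Distances from that point to each station vs reported:
  A: calculated 22.5 vs reported 22.5 → residual 0.0 km
  B: calculated 188.7 vs reported 158.5 → residual 30.2 km
  C: calculated 206.0 vs reported 206.0 → residual 0.0 km
  D: calculated 148.7 vs reported 148.7 → residual 0.0 km
A, C, D are mutually consistent (residuals ≈ 0); B is off by 30.2 km.

B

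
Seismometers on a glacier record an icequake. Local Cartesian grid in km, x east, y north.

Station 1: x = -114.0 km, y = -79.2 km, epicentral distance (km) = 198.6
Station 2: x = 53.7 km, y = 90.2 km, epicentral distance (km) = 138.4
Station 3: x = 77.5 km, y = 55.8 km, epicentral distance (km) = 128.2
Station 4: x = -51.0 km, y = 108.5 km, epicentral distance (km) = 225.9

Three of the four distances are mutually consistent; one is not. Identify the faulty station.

Station 2

Solve using three stations at a time. Using Station 1, Station 3, Station 4 (subtract circle equations pairwise → linear system) gives (x, y) ≈ (84.5, -72.3).
Distances from that point to each station vs reported:
  Station 1: calculated 198.6 vs reported 198.6 → residual 0.0 km
  Station 2: calculated 165.4 vs reported 138.4 → residual 27.0 km
  Station 3: calculated 128.3 vs reported 128.2 → residual 0.1 km
  Station 4: calculated 225.9 vs reported 225.9 → residual 0.0 km
Station 1, Station 3, Station 4 are mutually consistent (residuals ≈ 0); Station 2 is off by 27.0 km.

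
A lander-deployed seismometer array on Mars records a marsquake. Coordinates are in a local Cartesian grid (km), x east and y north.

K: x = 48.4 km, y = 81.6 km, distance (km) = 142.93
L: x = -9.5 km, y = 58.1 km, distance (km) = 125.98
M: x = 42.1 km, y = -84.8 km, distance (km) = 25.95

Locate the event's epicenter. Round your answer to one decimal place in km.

33.0 km east, -60.5 km north

Circle about each station: (x − 48.4)² + (y − 81.6)² = 142.93²; (x + 9.5)² + (y − 58.1)² = 125.98²; (x − 42.1)² + (y + 84.8)² = 25.95².
Subtracting the K equation from the L and M equations removes the quadratic terms:
-115.8 x − 47.0 y = -977.24
-12.6 x − 332.8 y = 19717.91
Solving the 2×2 system: x ≈ 33.0, y ≈ -60.5 km.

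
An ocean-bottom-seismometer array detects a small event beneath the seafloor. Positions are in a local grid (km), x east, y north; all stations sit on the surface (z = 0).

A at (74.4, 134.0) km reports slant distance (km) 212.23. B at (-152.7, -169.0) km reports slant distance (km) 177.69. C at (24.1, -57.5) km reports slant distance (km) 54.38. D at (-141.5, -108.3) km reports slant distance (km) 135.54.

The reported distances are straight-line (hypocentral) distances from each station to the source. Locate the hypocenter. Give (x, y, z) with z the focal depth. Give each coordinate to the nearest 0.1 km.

(-21.3, -53.1, 29.6)

Each station gives a sphere (x−x_i)² + (y−y_i)² + z² = d_i² (stations at z=0).
Subtracting the A sphere from B and C: z² cancels, leaving linear equations in x and y:
-454.2 x − 606.0 y = 41854.77
-100.6 x − 383.0 y = 22480.09
Solving: x ≈ -21.306, y ≈ -53.099 km (keep extra digits for the depth step; rounded: -21.3, -53.1).
Then from the A sphere: z² = 212.23² − (x − 74.4)² − (y − 134.0)² with x = -21.306, y = -53.099, so z ≈ 29.596 ≈ 29.6 km.
Check against D (with the unrounded solution): distance 135.54 ≈ 135.54 km. ✓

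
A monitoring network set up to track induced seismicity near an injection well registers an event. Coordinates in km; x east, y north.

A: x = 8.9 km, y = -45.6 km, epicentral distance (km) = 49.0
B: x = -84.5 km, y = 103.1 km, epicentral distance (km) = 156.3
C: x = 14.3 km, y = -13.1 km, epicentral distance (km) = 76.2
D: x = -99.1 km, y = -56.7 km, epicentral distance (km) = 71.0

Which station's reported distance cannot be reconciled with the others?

Solve using three stations at a time. Using A, C, D (subtract circle equations pairwise → linear system) gives (x, y) ≈ (-30.5, -74.8).
Distances from that point to each station vs reported:
  A: calculated 49.0 vs reported 49.0 → residual 0.0 km
  B: calculated 185.9 vs reported 156.3 → residual 29.6 km
  C: calculated 76.2 vs reported 76.2 → residual 0.0 km
  D: calculated 71.0 vs reported 71.0 → residual 0.0 km
A, C, D are mutually consistent (residuals ≈ 0); B is off by 29.6 km.

B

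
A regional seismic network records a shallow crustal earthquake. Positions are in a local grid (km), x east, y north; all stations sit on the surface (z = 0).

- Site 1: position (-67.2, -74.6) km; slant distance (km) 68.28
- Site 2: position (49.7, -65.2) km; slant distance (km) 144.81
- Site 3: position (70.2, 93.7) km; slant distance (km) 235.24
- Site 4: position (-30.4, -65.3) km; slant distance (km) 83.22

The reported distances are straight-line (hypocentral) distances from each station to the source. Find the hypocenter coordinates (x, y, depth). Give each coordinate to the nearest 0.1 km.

x ≈ -78.0 km, y ≈ -76.1 km, depth ≈ 67.4 km

Each station gives a sphere (x−x_i)² + (y−y_i)² + z² = d_i² (stations at z=0).
Subtracting the Site 1 sphere from Site 2 and Site 3: z² cancels, leaving linear equations in x and y:
233.8 x + 18.8 y = -19667.65
274.8 x + 336.6 y = -47048.97
Solving: x ≈ -78.003, y ≈ -76.096 km (keep extra digits for the depth step; rounded: -78.0, -76.1).
Then from the Site 1 sphere: z² = 68.28² − (x + 67.2)² − (y + 74.6)² with x = -78.003, y = -76.096, so z ≈ 67.403 ≈ 67.4 km.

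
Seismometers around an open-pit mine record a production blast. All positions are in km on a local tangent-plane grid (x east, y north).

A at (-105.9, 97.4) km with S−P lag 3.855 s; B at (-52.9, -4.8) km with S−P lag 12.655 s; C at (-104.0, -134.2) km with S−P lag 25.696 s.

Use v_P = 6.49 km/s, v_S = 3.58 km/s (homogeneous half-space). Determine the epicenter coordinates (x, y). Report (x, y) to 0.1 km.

x ≈ -120.5 km, y ≈ 70.3 km

Distance from S−P lag: d = Δt · v_P v_S / (v_P − v_S) = Δt · (6.49·3.58)/(6.49−3.58) ≈ 7.9843·Δt.
So d_A = 30.78, d_B = 101.04, d_C = 205.16 km.
Circle about each station: (x + 105.9)² + (y − 97.4)² = 30.78²; (x + 52.9)² + (y + 4.8)² = 101.04²; (x + 104.0)² + (y + 134.2)² = 205.16².
Subtracting the A equation from the B and C equations removes the quadratic terms:
106.0 x − 204.4 y = -27141.79
3.8 x − 463.2 y = -33019.15
Solving the 2×2 system: x ≈ -120.5, y ≈ 70.3 km.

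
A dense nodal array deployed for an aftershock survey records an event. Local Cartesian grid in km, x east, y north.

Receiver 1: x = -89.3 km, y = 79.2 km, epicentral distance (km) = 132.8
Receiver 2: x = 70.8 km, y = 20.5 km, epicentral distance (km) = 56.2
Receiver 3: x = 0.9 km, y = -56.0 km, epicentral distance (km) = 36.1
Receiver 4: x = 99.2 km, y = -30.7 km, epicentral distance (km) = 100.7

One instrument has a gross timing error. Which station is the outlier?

Solve using three stations at a time. Using Receiver 1, Receiver 3, Receiver 4 (subtract circle equations pairwise → linear system) gives (x, y) ≈ (-0.9, -19.9).
Distances from that point to each station vs reported:
  Receiver 1: calculated 132.8 vs reported 132.8 → residual 0.0 km
  Receiver 2: calculated 82.3 vs reported 56.2 → residual 26.1 km
  Receiver 3: calculated 36.1 vs reported 36.1 → residual 0.0 km
  Receiver 4: calculated 100.7 vs reported 100.7 → residual 0.0 km
Receiver 1, Receiver 3, Receiver 4 are mutually consistent (residuals ≈ 0); Receiver 2 is off by 26.1 km.

Receiver 2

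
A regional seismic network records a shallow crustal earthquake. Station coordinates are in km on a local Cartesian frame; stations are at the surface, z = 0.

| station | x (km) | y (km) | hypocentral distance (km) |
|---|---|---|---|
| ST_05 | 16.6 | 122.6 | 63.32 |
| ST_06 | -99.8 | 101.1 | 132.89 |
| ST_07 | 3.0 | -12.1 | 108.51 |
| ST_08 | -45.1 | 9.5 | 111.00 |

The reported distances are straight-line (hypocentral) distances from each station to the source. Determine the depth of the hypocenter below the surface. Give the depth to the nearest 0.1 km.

Each station gives a sphere (x−x_i)² + (y−y_i)² + z² = d_i² (stations at z=0).
Subtracting the ST_05 sphere from ST_06 and ST_07: z² cancels, leaving linear equations in x and y:
-232.8 x − 43.0 y = -8775.40
-27.2 x − 269.4 y = -22915.91
Solving: x ≈ 22.401, y ≈ 82.801 km (keep extra digits for the depth step; rounded: 22.4, 82.8).
Then from the ST_05 sphere: z² = 63.32² − (x − 16.6)² − (y − 122.6)² with x = 22.401, y = 82.801, so z ≈ 48.906 ≈ 48.9 km.
Check against ST_08 (with the unrounded solution): distance 111.00 ≈ 111.00 km. ✓

depth ≈ 48.9 km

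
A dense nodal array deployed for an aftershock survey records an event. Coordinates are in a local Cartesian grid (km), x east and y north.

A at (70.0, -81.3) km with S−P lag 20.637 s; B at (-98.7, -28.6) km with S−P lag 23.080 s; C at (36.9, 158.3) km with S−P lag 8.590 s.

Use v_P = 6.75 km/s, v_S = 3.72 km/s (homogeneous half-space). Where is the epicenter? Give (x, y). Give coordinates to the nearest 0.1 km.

(52.3, 88.8)

Distance from S−P lag: d = Δt · v_P v_S / (v_P − v_S) = Δt · (6.75·3.72)/(6.75−3.72) ≈ 8.2871·Δt.
So d_A = 171.02, d_B = 191.27, d_C = 71.19 km.
Circle about each station: (x − 70.0)² + (y + 81.3)² = 171.02²; (x + 98.7)² + (y + 28.6)² = 191.27²; (x − 36.9)² + (y − 158.3)² = 71.19².
Subtracting pairs of circle equations eliminates x²+y² and gives linear equations (the radical axes):
-337.4 x + 105.4 y = -8286.41
-66.2 x + 479.2 y = 39090.63
Solving the 2×2 system: x ≈ 52.3, y ≈ 88.8 km.
Check against A (with the unrounded x, y): √((x − 70.0)²+(y + 81.3)²) = 171.02 ≈ 171.02 km. ✓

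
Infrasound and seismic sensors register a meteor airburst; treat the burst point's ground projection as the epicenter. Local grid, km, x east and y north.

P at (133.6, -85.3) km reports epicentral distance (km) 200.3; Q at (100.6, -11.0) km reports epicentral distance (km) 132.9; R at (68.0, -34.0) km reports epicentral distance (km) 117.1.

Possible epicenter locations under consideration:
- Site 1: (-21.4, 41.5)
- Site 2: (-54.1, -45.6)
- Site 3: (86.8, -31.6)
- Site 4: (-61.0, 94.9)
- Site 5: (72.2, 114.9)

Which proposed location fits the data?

Site 1

For each candidate, compare |candidate − station| to the reported distance:
Site 1: residuals P 0.0, Q 0.1, R 0.1 → max 0.1 km
Site 2: residuals P 8.4, Q 25.6, R 5.5 → max 25.6 km
Site 3: residuals P 129.1, Q 108.1, R 98.1 → max 129.1 km
Site 4: residuals P 64.9, Q 60.3, R 65.3 → max 65.3 km
Site 5: residuals P 9.1, Q 3.8, R 31.9 → max 31.9 km
Only Site 1 has all residuals ≈ 0.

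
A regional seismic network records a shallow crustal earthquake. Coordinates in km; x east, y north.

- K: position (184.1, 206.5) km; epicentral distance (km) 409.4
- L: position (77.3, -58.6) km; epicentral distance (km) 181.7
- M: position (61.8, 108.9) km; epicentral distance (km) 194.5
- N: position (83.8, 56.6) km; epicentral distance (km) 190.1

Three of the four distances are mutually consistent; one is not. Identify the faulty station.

Solve using three stations at a time. Using L, M, N (subtract circle equations pairwise → linear system) gives (x, y) ≈ (-96.3, -4.6).
Distances from that point to each station vs reported:
  K: calculated 351.0 vs reported 409.4 → residual 58.4 km
  L: calculated 181.8 vs reported 181.7 → residual 0.1 km
  M: calculated 194.6 vs reported 194.5 → residual 0.1 km
  N: calculated 190.2 vs reported 190.1 → residual 0.1 km
L, M, N are mutually consistent (residuals ≈ 0); K is off by 58.4 km.

K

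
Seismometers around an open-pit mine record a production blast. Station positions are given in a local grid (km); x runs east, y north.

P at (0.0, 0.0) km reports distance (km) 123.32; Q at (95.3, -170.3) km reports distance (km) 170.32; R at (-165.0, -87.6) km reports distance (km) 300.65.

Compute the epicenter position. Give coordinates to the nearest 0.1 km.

Circle about each station: x² + y² = 123.32²; (x − 95.3)² + (y + 170.3)² = 170.32²; (x + 165.0)² + (y + 87.6)² = 300.65².
Subtracting the P equation from the Q and R equations removes the quadratic terms:
190.6 x − 340.6 y = 24283.10
-330.0 x − 175.2 y = -40283.84
Solving the 2×2 system: x ≈ 123.3, y ≈ -2.3 km.

123.3 km east, -2.3 km north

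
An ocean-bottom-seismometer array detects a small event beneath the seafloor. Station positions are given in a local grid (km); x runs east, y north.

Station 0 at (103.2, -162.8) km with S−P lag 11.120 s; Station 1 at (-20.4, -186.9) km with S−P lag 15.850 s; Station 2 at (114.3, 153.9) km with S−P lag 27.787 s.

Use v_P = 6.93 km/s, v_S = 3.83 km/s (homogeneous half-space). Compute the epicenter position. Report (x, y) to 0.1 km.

x ≈ 60.3 km, y ≈ -77.8 km

Distance from S−P lag: d = Δt · v_P v_S / (v_P − v_S) = Δt · (6.93·3.83)/(6.93−3.83) ≈ 8.5619·Δt.
So d_Station 0 = 95.21, d_Station 1 = 135.71, d_Station 2 = 237.91 km.
Circle about each station: (x − 103.2)² + (y + 162.8)² = 95.21²; (x + 20.4)² + (y + 186.9)² = 135.71²; (x − 114.3)² + (y − 153.9)² = 237.91².
Subtracting pairs of circle equations eliminates x²+y² and gives linear equations (the radical axes):
-247.2 x − 48.2 y = -11158.57
22.2 x + 633.4 y = -47940.60
Solving the 2×2 system: x ≈ 60.3, y ≈ -77.8 km.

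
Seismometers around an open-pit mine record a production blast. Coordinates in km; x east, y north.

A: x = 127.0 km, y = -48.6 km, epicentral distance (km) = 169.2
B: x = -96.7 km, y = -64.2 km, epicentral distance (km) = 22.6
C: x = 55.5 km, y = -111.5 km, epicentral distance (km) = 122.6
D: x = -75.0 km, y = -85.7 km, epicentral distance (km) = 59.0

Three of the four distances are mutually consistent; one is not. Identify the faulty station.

Solve using three stations at a time. Using A, C, D (subtract circle equations pairwise → linear system) gives (x, y) ≈ (-41.8, -36.9).
Distances from that point to each station vs reported:
  A: calculated 169.2 vs reported 169.2 → residual 0.0 km
  B: calculated 61.3 vs reported 22.6 → residual 38.7 km
  C: calculated 122.6 vs reported 122.6 → residual 0.0 km
  D: calculated 59.0 vs reported 59.0 → residual 0.0 km
A, C, D are mutually consistent (residuals ≈ 0); B is off by 38.7 km.

B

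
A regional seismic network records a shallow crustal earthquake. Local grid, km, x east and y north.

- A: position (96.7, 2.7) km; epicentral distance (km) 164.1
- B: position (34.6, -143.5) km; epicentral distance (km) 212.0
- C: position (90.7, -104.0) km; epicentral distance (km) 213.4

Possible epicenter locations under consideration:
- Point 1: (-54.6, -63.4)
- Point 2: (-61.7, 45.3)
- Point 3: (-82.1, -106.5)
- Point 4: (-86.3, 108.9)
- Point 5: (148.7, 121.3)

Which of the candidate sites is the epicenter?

For each candidate, compare |candidate − station| to the reported distance:
Point 1: residuals A 1.0, B 92.1, C 62.5 → max 92.1 km
Point 2: residuals A 0.1, B 0.1, C 0.1 → max 0.1 km
Point 3: residuals A 45.4, B 89.6, C 40.6 → max 89.6 km
Point 4: residuals A 47.5, B 67.9, C 63.5 → max 67.9 km
Point 5: residuals A 34.6, B 76.3, C 19.2 → max 76.3 km
Only Point 2 has all residuals ≈ 0.

Point 2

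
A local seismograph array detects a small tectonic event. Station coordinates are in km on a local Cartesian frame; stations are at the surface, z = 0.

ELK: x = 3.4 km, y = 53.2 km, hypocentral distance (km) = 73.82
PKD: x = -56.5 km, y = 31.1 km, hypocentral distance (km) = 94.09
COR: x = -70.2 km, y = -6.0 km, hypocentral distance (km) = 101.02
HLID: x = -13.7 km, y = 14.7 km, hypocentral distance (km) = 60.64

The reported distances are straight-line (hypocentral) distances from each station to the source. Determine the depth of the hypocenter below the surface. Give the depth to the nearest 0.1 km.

Each station gives a sphere (x−x_i)² + (y−y_i)² + z² = d_i² (stations at z=0).
Subtracting the ELK sphere from PKD and COR: z² cancels, leaving linear equations in x and y:
-119.8 x − 44.2 y = -2085.88
-147.2 x − 118.4 y = -2633.41
Solving: x ≈ 17.006, y ≈ 1.099 km (keep extra digits for the depth step; rounded: 17.0, 1.1).
Then from the ELK sphere: z² = 73.82² − (x − 3.4)² − (y − 53.2)² with x = 17.006, y = 1.099, so z ≈ 50.495 ≈ 50.5 km.

depth ≈ 50.5 km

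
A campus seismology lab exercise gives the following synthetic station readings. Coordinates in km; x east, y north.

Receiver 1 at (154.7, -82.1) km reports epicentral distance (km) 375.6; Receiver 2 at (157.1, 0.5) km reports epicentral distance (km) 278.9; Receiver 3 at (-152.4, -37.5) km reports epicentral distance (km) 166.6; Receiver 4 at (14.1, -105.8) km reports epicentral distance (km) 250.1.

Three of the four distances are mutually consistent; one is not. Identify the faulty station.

Solve using three stations at a time. Using Receiver 2, Receiver 3, Receiver 4 (subtract circle equations pairwise → linear system) gives (x, y) ≈ (-95.4, 119.1).
Distances from that point to each station vs reported:
  Receiver 1: calculated 321.0 vs reported 375.6 → residual 54.6 km
  Receiver 2: calculated 279.0 vs reported 278.9 → residual 0.1 km
  Receiver 3: calculated 166.7 vs reported 166.6 → residual 0.1 km
  Receiver 4: calculated 250.2 vs reported 250.1 → residual 0.1 km
Receiver 2, Receiver 3, Receiver 4 are mutually consistent (residuals ≈ 0); Receiver 1 is off by 54.6 km.

Receiver 1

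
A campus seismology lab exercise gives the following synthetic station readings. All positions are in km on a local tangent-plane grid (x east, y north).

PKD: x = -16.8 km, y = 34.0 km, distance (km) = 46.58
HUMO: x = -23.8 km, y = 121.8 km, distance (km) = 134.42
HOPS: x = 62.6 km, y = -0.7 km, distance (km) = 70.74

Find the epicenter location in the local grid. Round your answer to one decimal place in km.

Circle about each station: (x + 16.8)² + (y − 34.0)² = 46.58²; (x + 23.8)² + (y − 121.8)² = 134.42²; (x − 62.6)² + (y + 0.7)² = 70.74².
Subtracting the PKD equation from the HUMO and HOPS equations removes the quadratic terms:
-14.0 x + 175.6 y = -1935.60
158.8 x − 69.4 y = -353.44
Solving the 2×2 system: x ≈ -7.3, y ≈ -11.6 km.

(-7.3, -11.6)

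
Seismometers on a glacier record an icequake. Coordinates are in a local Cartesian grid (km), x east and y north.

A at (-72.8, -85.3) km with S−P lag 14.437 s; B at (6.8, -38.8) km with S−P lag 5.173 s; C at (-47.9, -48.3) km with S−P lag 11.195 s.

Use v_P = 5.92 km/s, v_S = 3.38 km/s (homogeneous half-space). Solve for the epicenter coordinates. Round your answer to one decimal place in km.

(38.9, -63.9)

Distance from S−P lag: d = Δt · v_P v_S / (v_P − v_S) = Δt · (5.92·3.38)/(5.92−3.38) ≈ 7.8778·Δt.
So d_A = 113.73, d_B = 40.75, d_C = 88.19 km.
Circle about each station: (x + 72.8)² + (y + 85.3)² = 113.73²; (x − 6.8)² + (y + 38.8)² = 40.75²; (x + 47.9)² + (y + 48.3)² = 88.19².
Subtracting the A equation from the B and C equations removes the quadratic terms:
159.2 x + 93.0 y = 249.70
49.8 x + 74.0 y = -2791.59
Solving the 2×2 system: x ≈ 38.9, y ≈ -63.9 km.
Check against A (with the unrounded x, y): √((x + 72.8)²+(y + 85.3)²) = 113.73 ≈ 113.73 km. ✓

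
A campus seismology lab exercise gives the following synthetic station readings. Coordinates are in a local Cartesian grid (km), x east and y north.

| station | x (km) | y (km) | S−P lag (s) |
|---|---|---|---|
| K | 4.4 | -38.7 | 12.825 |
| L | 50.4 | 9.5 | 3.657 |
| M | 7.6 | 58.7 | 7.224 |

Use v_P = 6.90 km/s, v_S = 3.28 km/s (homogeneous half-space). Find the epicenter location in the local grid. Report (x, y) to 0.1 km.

(43.5, 31.3)

Distance from S−P lag: d = Δt · v_P v_S / (v_P − v_S) = Δt · (6.90·3.28)/(6.90−3.28) ≈ 6.2519·Δt.
So d_K = 80.18, d_L = 22.86, d_M = 45.16 km.
Circle about each station: (x − 4.4)² + (y + 38.7)² = 80.18²; (x − 50.4)² + (y − 9.5)² = 22.86²; (x − 7.6)² + (y − 58.7)² = 45.16².
Subtracting the K equation from the L and M equations removes the quadratic terms:
92.0 x + 96.4 y = 7019.61
6.4 x + 194.8 y = 6375.81
Solving the 2×2 system: x ≈ 43.5, y ≈ 31.3 km.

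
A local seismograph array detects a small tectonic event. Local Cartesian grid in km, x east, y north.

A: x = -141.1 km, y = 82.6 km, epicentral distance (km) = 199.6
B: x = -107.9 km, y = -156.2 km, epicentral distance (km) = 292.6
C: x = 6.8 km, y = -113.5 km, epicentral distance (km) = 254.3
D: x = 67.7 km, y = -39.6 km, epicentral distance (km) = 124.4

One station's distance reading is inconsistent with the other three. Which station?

C

Solve using three stations at a time. Using A, B, D (subtract circle equations pairwise → linear system) gives (x, y) ≈ (58.5, 84.5).
Distances from that point to each station vs reported:
  A: calculated 199.6 vs reported 199.6 → residual 0.0 km
  B: calculated 292.6 vs reported 292.6 → residual 0.0 km
  C: calculated 204.6 vs reported 254.3 → residual 49.7 km
  D: calculated 124.4 vs reported 124.4 → residual 0.0 km
A, B, D are mutually consistent (residuals ≈ 0); C is off by 49.7 km.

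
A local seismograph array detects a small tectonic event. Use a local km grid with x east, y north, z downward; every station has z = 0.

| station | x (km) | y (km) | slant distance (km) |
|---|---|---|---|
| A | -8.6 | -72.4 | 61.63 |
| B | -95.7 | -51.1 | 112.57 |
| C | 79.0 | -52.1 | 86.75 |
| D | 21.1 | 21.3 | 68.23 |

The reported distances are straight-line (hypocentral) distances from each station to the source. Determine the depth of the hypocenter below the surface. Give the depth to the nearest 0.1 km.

Each station gives a sphere (x−x_i)² + (y−y_i)² + z² = d_i² (stations at z=0).
Subtracting the A sphere from B and C: z² cancels, leaving linear equations in x and y:
-174.2 x + 42.6 y = -2419.77
175.2 x + 40.6 y = -87.62
Solving: x ≈ 6.502, y ≈ -30.215 km (keep extra digits for the depth step; rounded: 6.5, -30.2).
Then from the A sphere: z² = 61.63² − (x + 8.6)² − (y + 72.4)² with x = 6.502, y = -30.215, so z ≈ 42.316 ≈ 42.3 km.

42.3 km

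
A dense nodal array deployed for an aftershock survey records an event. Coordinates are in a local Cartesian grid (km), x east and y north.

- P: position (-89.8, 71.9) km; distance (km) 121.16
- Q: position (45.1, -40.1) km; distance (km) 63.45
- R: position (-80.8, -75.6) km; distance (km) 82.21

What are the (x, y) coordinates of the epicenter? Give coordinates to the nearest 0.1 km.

(-16.4, -24.5)

Circle about each station: (x + 89.8)² + (y − 71.9)² = 121.16²; (x − 45.1)² + (y + 40.1)² = 63.45²; (x + 80.8)² + (y + 75.6)² = 82.21².
Subtracting pairs of circle equations eliminates x²+y² and gives linear equations (the radical axes):
269.8 x − 224.0 y = 1062.21
18.0 x − 295.0 y = 6931.61
Solving the 2×2 system: x ≈ -16.4, y ≈ -24.5 km.
Check against P (with the unrounded x, y): √((x + 89.8)²+(y − 71.9)²) = 121.16 ≈ 121.16 km. ✓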